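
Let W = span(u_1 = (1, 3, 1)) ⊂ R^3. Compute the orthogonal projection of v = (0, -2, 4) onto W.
proj_W(v) = (-2/11, -6/11, -2/11)

Set up U = [u_1 | ... | u_1] ∈ R^(3×1). The projector onto W = col(U) is P = U (U^T U)^(-1) U^T.
Compute U^T U =
  [11],
and U^T v = (-2).
Solve U^T U · c = U^T v for the coefficients: c = (-2/11). The projection is proj_W(v) = U c.
Check: (v - proj_W(v)) · u_1 = 0  (should be 0).
Result: proj_W(v) = (-2/11, -6/11, -2/11).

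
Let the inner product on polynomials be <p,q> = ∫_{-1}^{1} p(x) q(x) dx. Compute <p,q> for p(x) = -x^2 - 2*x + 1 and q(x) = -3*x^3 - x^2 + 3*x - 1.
<p,q> = -16/5

Expand the product: p(x)·q(x) = 3*x^5 + 7*x^4 - 4*x^3 - 6*x^2 + 5*x - 1.
∫_{-1}^{1} of each monomial x^k gives [2/(k+1) if k even, 0 if k odd]. Integrating term-by-term (or equivalently evaluating the antiderivative F(x) = x^6/2 + 7*x^5/5 - x^4 - 2*x^3 + 5*x^2/2 - x at the endpoints):
  F(1) − F(−1) = 2/5 − (18/5) = -16/5.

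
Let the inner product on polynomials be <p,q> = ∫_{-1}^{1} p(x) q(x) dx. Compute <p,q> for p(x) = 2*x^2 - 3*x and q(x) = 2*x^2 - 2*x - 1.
<p,q> = 64/15

Expand the product: p(x)·q(x) = 4*x^4 - 10*x^3 + 4*x^2 + 3*x.
∫_{-1}^{1} of each monomial x^k gives [2/(k+1) if k even, 0 if k odd]. Integrating term-by-term (or equivalently evaluating the antiderivative F(x) = 4*x^5/5 - 5*x^4/2 + 4*x^3/3 + 3*x^2/2 at the endpoints):
  F(1) − F(−1) = 17/15 − (-47/15) = 64/15.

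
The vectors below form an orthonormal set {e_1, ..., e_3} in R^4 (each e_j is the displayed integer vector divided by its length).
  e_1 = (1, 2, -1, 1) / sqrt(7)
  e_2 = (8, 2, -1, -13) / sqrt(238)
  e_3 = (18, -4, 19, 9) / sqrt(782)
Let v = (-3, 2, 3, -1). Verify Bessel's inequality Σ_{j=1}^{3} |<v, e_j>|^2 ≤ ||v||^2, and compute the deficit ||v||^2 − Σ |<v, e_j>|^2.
Σ |<v, e_j>|^2 = 45/23; ||v||^2 = 23; deficit = 484/23

Write each e_j = u_j / sqrt(<u_j, u_j>) where u_j is the displayed integer vector. Then <v, e_j> = <v, u_j> / sqrt(<u_j, u_j>), so |<v, e_j>|^2 = <v, u_j>^2 / <u_j, u_j>.
Coefficients: <v, e_1> = -3/sqrt(7), <v, e_2> = -10/sqrt(238), <v, e_3> = -14/sqrt(782).
Square and sum: Σ |<v, e_j>|^2 = 45/23.
Compute ||v||^2 = v·v = 23.
Deficit = 23 − 45/23 = 484/23 ≥ 0, confirming Bessel's inequality. (The deficit equals ||v − Σ <v,e_j> e_j||^2, the squared distance from v to span{e_j}.)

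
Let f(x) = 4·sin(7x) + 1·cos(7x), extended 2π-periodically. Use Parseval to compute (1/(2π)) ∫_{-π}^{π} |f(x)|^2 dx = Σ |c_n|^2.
Σ |c_n|^2 = 17/2

Expand |f|^2 and use orthogonality of {sin(nx), cos(mx)} on [-π, π]:
  ∫_{-π}^{π} sin(nx)^2 dx = π, ∫ cos(mx)^2 dx = π, and cross terms integrate to 0.
So ∫_{-π}^{π} f(x)^2 dx = 4^2 · π + 1^2 · π = (16 + 1)π.
Divide by 2π: (16 + 1)/2 = 17/2.
By Parseval, this equals Σ |c_n|^2.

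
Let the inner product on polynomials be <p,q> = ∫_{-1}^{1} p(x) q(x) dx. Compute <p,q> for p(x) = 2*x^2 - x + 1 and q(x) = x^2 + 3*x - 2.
<p,q> = -36/5

Expand the product: p(x)·q(x) = 2*x^4 + 5*x^3 - 6*x^2 + 5*x - 2.
∫_{-1}^{1} of each monomial x^k gives [2/(k+1) if k even, 0 if k odd]. Integrating term-by-term (or equivalently evaluating the antiderivative F(x) = 2*x^5/5 + 5*x^4/4 - 2*x^3 + 5*x^2/2 - 2*x at the endpoints):
  F(1) − F(−1) = 3/20 − (147/20) = -36/5.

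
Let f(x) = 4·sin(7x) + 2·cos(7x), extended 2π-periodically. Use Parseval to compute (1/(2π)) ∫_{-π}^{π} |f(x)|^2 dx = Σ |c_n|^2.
Σ |c_n|^2 = 10

Expand |f|^2 and use orthogonality of {sin(nx), cos(mx)} on [-π, π]:
  ∫_{-π}^{π} sin(nx)^2 dx = π, ∫ cos(mx)^2 dx = π, and cross terms integrate to 0.
So ∫_{-π}^{π} f(x)^2 dx = 4^2 · π + 2^2 · π = (16 + 4)π.
Divide by 2π: (16 + 4)/2 = 10.
By Parseval, this equals Σ |c_n|^2.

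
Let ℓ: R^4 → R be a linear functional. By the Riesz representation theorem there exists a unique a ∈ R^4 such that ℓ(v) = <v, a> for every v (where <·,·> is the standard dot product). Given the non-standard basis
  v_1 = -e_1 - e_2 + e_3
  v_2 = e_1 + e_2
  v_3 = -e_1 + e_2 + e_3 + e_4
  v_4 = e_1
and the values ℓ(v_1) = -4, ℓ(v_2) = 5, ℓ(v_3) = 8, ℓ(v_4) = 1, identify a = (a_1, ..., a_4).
a = (1, 4, 1, 4)

Write a = (a_1, ..., a_4) in the standard basis. For each basis vector v_i, ℓ(v_i) = <v_i, a> is a linear equation in the a_j's. Collect the n equations into a matrix system V a = ℓ, where row i of V is v_i (expressed in the standard basis). Since V is invertible (lower-triangular with 1s on the diagonal, up to permutation), solve by back-substitution:
  V =
[[-1, -1, 1, 0],
 [1, 1, 0, 0],
 [-1, 1, 1, 1],
 [1, 0, 0, 0]]
  V a = (-4, 5, 8, 1)
Solving gives a = (1, 4, 1, 4).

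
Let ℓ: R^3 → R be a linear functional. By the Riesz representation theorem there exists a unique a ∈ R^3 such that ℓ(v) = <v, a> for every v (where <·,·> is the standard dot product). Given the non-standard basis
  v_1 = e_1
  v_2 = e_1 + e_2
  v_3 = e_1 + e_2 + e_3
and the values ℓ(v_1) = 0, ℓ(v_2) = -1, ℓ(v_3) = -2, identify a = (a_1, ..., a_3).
a = (0, -1, -1)

Write a = (a_1, ..., a_3) in the standard basis. For each basis vector v_i, ℓ(v_i) = <v_i, a> is a linear equation in the a_j's. Collect the n equations into a matrix system V a = ℓ, where row i of V is v_i (expressed in the standard basis). Since V is invertible (lower-triangular with 1s on the diagonal, up to permutation), solve by back-substitution:
  V =
[[1, 0, 0],
 [1, 1, 0],
 [1, 1, 1]]
  V a = (0, -1, -2)
Solving gives a = (0, -1, -1).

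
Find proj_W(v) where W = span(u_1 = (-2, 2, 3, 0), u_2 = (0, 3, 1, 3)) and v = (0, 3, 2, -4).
proj_W(v) = (-237/121, 9/22, 293/121, -375/242)

Set up U = [u_1 | ... | u_2] ∈ R^(4×2). The projector onto W = col(U) is P = U (U^T U)^(-1) U^T.
Compute U^T U =
  [17, 9]
  [9, 19],
and U^T v = (12, -1).
Solve U^T U · c = U^T v for the coefficients: c = (237/242, -125/242). The projection is proj_W(v) = U c.
Check: (v - proj_W(v)) · u_1 = 0  (should be 0).
Check: (v - proj_W(v)) · u_2 = 0  (should be 0).
Result: proj_W(v) = (-237/121, 9/22, 293/121, -375/242).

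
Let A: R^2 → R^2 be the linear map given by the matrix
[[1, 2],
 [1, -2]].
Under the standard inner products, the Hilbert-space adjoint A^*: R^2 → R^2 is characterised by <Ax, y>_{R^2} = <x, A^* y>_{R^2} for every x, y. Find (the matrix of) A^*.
A^* = A^T =
[[1, 1],
 [2, -2]]

For real matrices with standard dot products, the defining identity <Ax, y> = <x, A^* y> gives (Ax)^T y = x^T (A^*) y, i.e. x^T A^T y = x^T (A^*) y. Since this holds for all x, y, we must have A^* = A^T. Therefore
A^* =
[[1, 1],
 [2, -2]].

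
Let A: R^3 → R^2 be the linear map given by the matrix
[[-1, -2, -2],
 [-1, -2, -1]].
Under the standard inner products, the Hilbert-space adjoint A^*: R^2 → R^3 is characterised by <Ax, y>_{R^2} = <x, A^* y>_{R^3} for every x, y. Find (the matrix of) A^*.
A^* = A^T =
[[-1, -1],
 [-2, -2],
 [-2, -1]]

For real matrices with standard dot products, the defining identity <Ax, y> = <x, A^* y> gives (Ax)^T y = x^T (A^*) y, i.e. x^T A^T y = x^T (A^*) y. Since this holds for all x, y, we must have A^* = A^T. Therefore
A^* =
[[-1, -1],
 [-2, -2],
 [-2, -1]].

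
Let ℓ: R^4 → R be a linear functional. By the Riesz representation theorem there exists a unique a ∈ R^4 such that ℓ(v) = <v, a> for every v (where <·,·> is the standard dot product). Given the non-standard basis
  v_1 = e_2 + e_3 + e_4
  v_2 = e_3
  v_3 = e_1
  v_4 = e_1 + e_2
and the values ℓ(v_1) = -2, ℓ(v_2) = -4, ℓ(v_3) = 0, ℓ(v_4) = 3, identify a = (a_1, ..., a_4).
a = (0, 3, -4, -1)

Write a = (a_1, ..., a_4) in the standard basis. For each basis vector v_i, ℓ(v_i) = <v_i, a> is a linear equation in the a_j's. Collect the n equations into a matrix system V a = ℓ, where row i of V is v_i (expressed in the standard basis). Since V is invertible (lower-triangular with 1s on the diagonal, up to permutation), solve by back-substitution:
  V =
[[0, 1, 1, 1],
 [0, 0, 1, 0],
 [1, 0, 0, 0],
 [1, 1, 0, 0]]
  V a = (-2, -4, 0, 3)
Solving gives a = (0, 3, -4, -1).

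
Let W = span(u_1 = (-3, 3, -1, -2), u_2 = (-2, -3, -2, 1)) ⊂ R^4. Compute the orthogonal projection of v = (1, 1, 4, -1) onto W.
proj_W(v) = (178/81, 50/27, 734/405, -172/405)

Set up U = [u_1 | ... | u_2] ∈ R^(4×2). The projector onto W = col(U) is P = U (U^T U)^(-1) U^T.
Compute U^T U =
  [23, -3]
  [-3, 18],
and U^T v = (-2, -14).
Solve U^T U · c = U^T v for the coefficients: c = (-26/135, -328/405). The projection is proj_W(v) = U c.
Check: (v - proj_W(v)) · u_1 = 0  (should be 0).
Check: (v - proj_W(v)) · u_2 = 0  (should be 0).
Result: proj_W(v) = (178/81, 50/27, 734/405, -172/405).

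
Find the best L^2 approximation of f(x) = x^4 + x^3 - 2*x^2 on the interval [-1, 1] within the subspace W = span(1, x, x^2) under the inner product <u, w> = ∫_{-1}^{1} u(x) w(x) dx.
g(x) = -8*x^2/7 + 3*x/5 - 3/35

The best approximation g ∈ W is the orthogonal projection of f onto W. Writing g = a_0 + a_1 x + a_2 x^2, the coefficients solve the normal equations G · a = b where
  G_{ij} = <φ_i, φ_j> and b_i = <f, φ_i>, with φ_0 = 1, φ_1 = x, φ_2 = x^2.
G =
  [2, 0, 2/3]
  [0, 2/3, 0]
  [2/3, 0, 2/5],
b = (-14/15, 2/5, -18/35).
Solving gives a_0 = -3/35, a_1 = 3/5, a_2 = -8/7, so
  g(x) = -8*x^2/7 + 3*x/5 - 3/35.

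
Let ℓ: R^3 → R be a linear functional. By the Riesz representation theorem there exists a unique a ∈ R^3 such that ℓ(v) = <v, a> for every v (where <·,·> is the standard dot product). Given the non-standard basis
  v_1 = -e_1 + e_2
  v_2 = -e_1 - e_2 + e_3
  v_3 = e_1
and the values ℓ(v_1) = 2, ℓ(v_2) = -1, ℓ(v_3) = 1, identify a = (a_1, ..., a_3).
a = (1, 3, 3)

Write a = (a_1, ..., a_3) in the standard basis. For each basis vector v_i, ℓ(v_i) = <v_i, a> is a linear equation in the a_j's. Collect the n equations into a matrix system V a = ℓ, where row i of V is v_i (expressed in the standard basis). Since V is invertible (lower-triangular with 1s on the diagonal, up to permutation), solve by back-substitution:
  V =
[[-1, 1, 0],
 [-1, -1, 1],
 [1, 0, 0]]
  V a = (2, -1, 1)
Solving gives a = (1, 3, 3).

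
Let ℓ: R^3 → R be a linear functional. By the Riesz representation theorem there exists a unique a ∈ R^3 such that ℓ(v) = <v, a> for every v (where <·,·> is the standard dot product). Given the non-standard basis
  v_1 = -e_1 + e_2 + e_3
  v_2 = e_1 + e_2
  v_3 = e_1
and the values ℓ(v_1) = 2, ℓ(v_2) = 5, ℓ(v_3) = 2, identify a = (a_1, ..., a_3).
a = (2, 3, 1)

Write a = (a_1, ..., a_3) in the standard basis. For each basis vector v_i, ℓ(v_i) = <v_i, a> is a linear equation in the a_j's. Collect the n equations into a matrix system V a = ℓ, where row i of V is v_i (expressed in the standard basis). Since V is invertible (lower-triangular with 1s on the diagonal, up to permutation), solve by back-substitution:
  V =
[[-1, 1, 1],
 [1, 1, 0],
 [1, 0, 0]]
  V a = (2, 5, 2)
Solving gives a = (2, 3, 1).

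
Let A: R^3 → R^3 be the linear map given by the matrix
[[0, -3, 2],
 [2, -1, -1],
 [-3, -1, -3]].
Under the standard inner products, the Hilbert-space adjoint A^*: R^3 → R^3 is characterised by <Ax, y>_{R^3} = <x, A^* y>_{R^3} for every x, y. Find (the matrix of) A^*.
A^* = A^T =
[[0, 2, -3],
 [-3, -1, -1],
 [2, -1, -3]]

For real matrices with standard dot products, the defining identity <Ax, y> = <x, A^* y> gives (Ax)^T y = x^T (A^*) y, i.e. x^T A^T y = x^T (A^*) y. Since this holds for all x, y, we must have A^* = A^T. Therefore
A^* =
[[0, 2, -3],
 [-3, -1, -1],
 [2, -1, -3]].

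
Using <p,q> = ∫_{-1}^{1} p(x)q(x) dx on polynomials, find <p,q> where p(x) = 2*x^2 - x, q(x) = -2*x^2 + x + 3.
<p,q> = 26/15

Expand the product: p(x)·q(x) = -4*x^4 + 4*x^3 + 5*x^2 - 3*x.
∫_{-1}^{1} of each monomial x^k gives [2/(k+1) if k even, 0 if k odd]. Integrating term-by-term (or equivalently evaluating the antiderivative F(x) = -4*x^5/5 + x^4 + 5*x^3/3 - 3*x^2/2 at the endpoints):
  F(1) − F(−1) = 11/30 − (-41/30) = 26/15.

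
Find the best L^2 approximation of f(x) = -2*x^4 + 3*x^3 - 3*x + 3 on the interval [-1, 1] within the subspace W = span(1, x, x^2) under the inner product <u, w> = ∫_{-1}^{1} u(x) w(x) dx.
g(x) = -12*x^2/7 - 6*x/5 + 111/35

The best approximation g ∈ W is the orthogonal projection of f onto W. Writing g = a_0 + a_1 x + a_2 x^2, the coefficients solve the normal equations G · a = b where
  G_{ij} = <φ_i, φ_j> and b_i = <f, φ_i>, with φ_0 = 1, φ_1 = x, φ_2 = x^2.
G =
  [2, 0, 2/3]
  [0, 2/3, 0]
  [2/3, 0, 2/5],
b = (26/5, -4/5, 10/7).
Solving gives a_0 = 111/35, a_1 = -6/5, a_2 = -12/7, so
  g(x) = -12*x^2/7 - 6*x/5 + 111/35.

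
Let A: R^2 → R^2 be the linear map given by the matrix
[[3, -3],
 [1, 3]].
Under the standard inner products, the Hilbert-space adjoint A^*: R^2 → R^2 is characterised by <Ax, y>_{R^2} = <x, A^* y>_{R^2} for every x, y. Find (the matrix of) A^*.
A^* = A^T =
[[3, 1],
 [-3, 3]]

For real matrices with standard dot products, the defining identity <Ax, y> = <x, A^* y> gives (Ax)^T y = x^T (A^*) y, i.e. x^T A^T y = x^T (A^*) y. Since this holds for all x, y, we must have A^* = A^T. Therefore
A^* =
[[3, 1],
 [-3, 3]].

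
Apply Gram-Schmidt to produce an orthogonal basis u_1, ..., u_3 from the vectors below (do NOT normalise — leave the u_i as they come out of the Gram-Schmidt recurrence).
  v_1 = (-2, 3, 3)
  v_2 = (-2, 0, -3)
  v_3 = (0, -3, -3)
Orthogonal basis:
  u_1 = (-2, 3, 3)
  u_2 = (-27/11, 15/22, -51/22)
  u_3 = (-18/29, -24/29, 12/29)

Apply the Gram-Schmidt recurrence
  u_1 = v_1
  u_i = v_i − Σ_{j<i} ((v_i · u_j) / (u_j · u_j)) · u_j.

Step by step this gives:
  u_1 = (-2, 3, 3)
  u_2 = (-27/11, 15/22, -51/22)
  u_3 = (-18/29, -24/29, 12/29)

Orthogonality check:
  u_2 · u_1 = 0 (should be 0)
  u_3 · u_1 = 0 (should be 0)
  u_3 · u_2 = 0 (should be 0)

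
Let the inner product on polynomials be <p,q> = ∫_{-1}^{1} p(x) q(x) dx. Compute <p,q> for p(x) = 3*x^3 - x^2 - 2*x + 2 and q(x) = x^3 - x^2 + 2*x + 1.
<p,q> = 46/21

Expand the product: p(x)·q(x) = 3*x^6 - 4*x^5 + 5*x^4 + 5*x^3 - 7*x^2 + 2*x + 2.
∫_{-1}^{1} of each monomial x^k gives [2/(k+1) if k even, 0 if k odd]. Integrating term-by-term (or equivalently evaluating the antiderivative F(x) = 3*x^7/7 - 2*x^6/3 + x^5 + 5*x^4/4 - 7*x^3/3 + x^2 + 2*x at the endpoints):
  F(1) − F(−1) = 75/28 − (41/84) = 46/21.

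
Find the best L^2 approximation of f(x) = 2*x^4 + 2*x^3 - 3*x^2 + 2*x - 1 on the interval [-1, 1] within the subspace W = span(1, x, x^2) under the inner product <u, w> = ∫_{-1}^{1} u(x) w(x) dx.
g(x) = -9*x^2/7 + 16*x/5 - 41/35

The best approximation g ∈ W is the orthogonal projection of f onto W. Writing g = a_0 + a_1 x + a_2 x^2, the coefficients solve the normal equations G · a = b where
  G_{ij} = <φ_i, φ_j> and b_i = <f, φ_i>, with φ_0 = 1, φ_1 = x, φ_2 = x^2.
G =
  [2, 0, 2/3]
  [0, 2/3, 0]
  [2/3, 0, 2/5],
b = (-16/5, 32/15, -136/105).
Solving gives a_0 = -41/35, a_1 = 16/5, a_2 = -9/7, so
  g(x) = -9*x^2/7 + 16*x/5 - 41/35.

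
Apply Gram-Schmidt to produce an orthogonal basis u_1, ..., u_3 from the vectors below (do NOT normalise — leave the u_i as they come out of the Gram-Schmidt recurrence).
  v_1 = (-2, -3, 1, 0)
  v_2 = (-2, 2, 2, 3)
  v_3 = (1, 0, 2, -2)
Orthogonal basis:
  u_1 = (-2, -3, 1, 0)
  u_2 = (-2, 2, 2, 3)
  u_3 = (13/21, 8/21, 50/21, -10/7)

Apply the Gram-Schmidt recurrence
  u_1 = v_1
  u_i = v_i − Σ_{j<i} ((v_i · u_j) / (u_j · u_j)) · u_j.

Step by step this gives:
  u_1 = (-2, -3, 1, 0)
  u_2 = (-2, 2, 2, 3)
  u_3 = (13/21, 8/21, 50/21, -10/7)

Orthogonality check:
  u_2 · u_1 = 0 (should be 0)
  u_3 · u_1 = 0 (should be 0)
  u_3 · u_2 = 0 (should be 0)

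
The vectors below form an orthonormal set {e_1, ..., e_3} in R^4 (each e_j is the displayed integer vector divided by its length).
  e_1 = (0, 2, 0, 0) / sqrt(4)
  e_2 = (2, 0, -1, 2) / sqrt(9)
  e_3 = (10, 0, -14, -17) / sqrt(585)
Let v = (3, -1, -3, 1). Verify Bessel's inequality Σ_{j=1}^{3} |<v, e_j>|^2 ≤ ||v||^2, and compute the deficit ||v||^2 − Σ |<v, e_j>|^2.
Σ |<v, e_j>|^2 = 255/13; ||v||^2 = 20; deficit = 5/13

Write each e_j = u_j / sqrt(<u_j, u_j>) where u_j is the displayed integer vector. Then <v, e_j> = <v, u_j> / sqrt(<u_j, u_j>), so |<v, e_j>|^2 = <v, u_j>^2 / <u_j, u_j>.
Coefficients: <v, e_1> = -2/sqrt(4), <v, e_2> = 11/sqrt(9), <v, e_3> = 55/sqrt(585).
Square and sum: Σ |<v, e_j>|^2 = 255/13.
Compute ||v||^2 = v·v = 20.
Deficit = 20 − 255/13 = 5/13 ≥ 0, confirming Bessel's inequality. (The deficit equals ||v − Σ <v,e_j> e_j||^2, the squared distance from v to span{e_j}.)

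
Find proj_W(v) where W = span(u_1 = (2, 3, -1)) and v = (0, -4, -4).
proj_W(v) = (-8/7, -12/7, 4/7)

Set up U = [u_1 | ... | u_1] ∈ R^(3×1). The projector onto W = col(U) is P = U (U^T U)^(-1) U^T.
Compute U^T U =
  [14],
and U^T v = (-8).
Solve U^T U · c = U^T v for the coefficients: c = (-4/7). The projection is proj_W(v) = U c.
Check: (v - proj_W(v)) · u_1 = 0  (should be 0).
Result: proj_W(v) = (-8/7, -12/7, 4/7).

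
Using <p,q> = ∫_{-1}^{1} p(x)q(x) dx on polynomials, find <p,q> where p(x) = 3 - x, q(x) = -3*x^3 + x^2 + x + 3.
<p,q> = 308/15

Expand the product: p(x)·q(x) = 3*x^4 - 10*x^3 + 2*x^2 + 9.
∫_{-1}^{1} of each monomial x^k gives [2/(k+1) if k even, 0 if k odd]. Integrating term-by-term (or equivalently evaluating the antiderivative F(x) = 3*x^5/5 - 5*x^4/2 + 2*x^3/3 + 9*x at the endpoints):
  F(1) − F(−1) = 233/30 − (-383/30) = 308/15.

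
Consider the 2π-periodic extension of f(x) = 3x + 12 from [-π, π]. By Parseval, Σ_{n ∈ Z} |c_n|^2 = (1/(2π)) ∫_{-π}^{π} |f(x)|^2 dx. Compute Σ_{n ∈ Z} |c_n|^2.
Σ |c_n|^2 = 3π^2 + 144

Expand and integrate term by term over [-π, π]:
  ∫ (3x)^2 dx = 9·(2π^3/3); ∫ 2·3·(12)·x dx = 0 (odd integrand); ∫ 12^2 dx = 144·2π.
So (1/(2π)) ∫_{-π}^{π} (3x + 12)^2 dx = 9π^2/3 + 144 = 3π^2 + 144.
Parseval ⇒ Σ |c_n|^2 = 3π^2 + 144.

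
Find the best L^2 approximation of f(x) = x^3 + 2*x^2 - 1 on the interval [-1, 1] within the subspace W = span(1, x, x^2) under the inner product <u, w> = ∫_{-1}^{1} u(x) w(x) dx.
g(x) = 2*x^2 + 3*x/5 - 1

The best approximation g ∈ W is the orthogonal projection of f onto W. Writing g = a_0 + a_1 x + a_2 x^2, the coefficients solve the normal equations G · a = b where
  G_{ij} = <φ_i, φ_j> and b_i = <f, φ_i>, with φ_0 = 1, φ_1 = x, φ_2 = x^2.
G =
  [2, 0, 2/3]
  [0, 2/3, 0]
  [2/3, 0, 2/5],
b = (-2/3, 2/5, 2/15).
Solving gives a_0 = -1, a_1 = 3/5, a_2 = 2, so
  g(x) = 2*x^2 + 3*x/5 - 1.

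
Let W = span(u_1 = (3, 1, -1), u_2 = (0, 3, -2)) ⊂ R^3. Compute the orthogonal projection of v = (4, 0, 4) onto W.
proj_W(v) = (216/59, -120/59, 56/59)

Set up U = [u_1 | ... | u_2] ∈ R^(3×2). The projector onto W = col(U) is P = U (U^T U)^(-1) U^T.
Compute U^T U =
  [11, 5]
  [5, 13],
and U^T v = (8, -8).
Solve U^T U · c = U^T v for the coefficients: c = (72/59, -64/59). The projection is proj_W(v) = U c.
Check: (v - proj_W(v)) · u_1 = 0  (should be 0).
Check: (v - proj_W(v)) · u_2 = 0  (should be 0).
Result: proj_W(v) = (216/59, -120/59, 56/59).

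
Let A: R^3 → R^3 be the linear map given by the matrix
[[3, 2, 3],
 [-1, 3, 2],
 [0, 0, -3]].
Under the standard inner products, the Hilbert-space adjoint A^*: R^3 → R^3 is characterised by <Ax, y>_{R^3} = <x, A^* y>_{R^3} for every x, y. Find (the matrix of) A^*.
A^* = A^T =
[[3, -1, 0],
 [2, 3, 0],
 [3, 2, -3]]

For real matrices with standard dot products, the defining identity <Ax, y> = <x, A^* y> gives (Ax)^T y = x^T (A^*) y, i.e. x^T A^T y = x^T (A^*) y. Since this holds for all x, y, we must have A^* = A^T. Therefore
A^* =
[[3, -1, 0],
 [2, 3, 0],
 [3, 2, -3]].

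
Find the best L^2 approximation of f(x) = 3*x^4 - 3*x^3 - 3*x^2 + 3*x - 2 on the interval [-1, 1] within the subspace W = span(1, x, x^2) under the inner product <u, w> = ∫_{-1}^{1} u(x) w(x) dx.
g(x) = -3*x^2/7 + 6*x/5 - 79/35

The best approximation g ∈ W is the orthogonal projection of f onto W. Writing g = a_0 + a_1 x + a_2 x^2, the coefficients solve the normal equations G · a = b where
  G_{ij} = <φ_i, φ_j> and b_i = <f, φ_i>, with φ_0 = 1, φ_1 = x, φ_2 = x^2.
G =
  [2, 0, 2/3]
  [0, 2/3, 0]
  [2/3, 0, 2/5],
b = (-24/5, 4/5, -176/105).
Solving gives a_0 = -79/35, a_1 = 6/5, a_2 = -3/7, so
  g(x) = -3*x^2/7 + 6*x/5 - 79/35.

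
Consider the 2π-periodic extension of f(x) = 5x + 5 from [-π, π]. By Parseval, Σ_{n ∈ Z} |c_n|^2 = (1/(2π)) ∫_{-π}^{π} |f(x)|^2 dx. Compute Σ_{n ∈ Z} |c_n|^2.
Σ |c_n|^2 = 25π^2/3 + 25

Expand and integrate term by term over [-π, π]:
  ∫ (5x)^2 dx = 25·(2π^3/3); ∫ 2·5·(5)·x dx = 0 (odd integrand); ∫ 5^2 dx = 25·2π.
So (1/(2π)) ∫_{-π}^{π} (5x + 5)^2 dx = 25π^2/3 + 25 = 25π^2/3 + 25.
Parseval ⇒ Σ |c_n|^2 = 25π^2/3 + 25.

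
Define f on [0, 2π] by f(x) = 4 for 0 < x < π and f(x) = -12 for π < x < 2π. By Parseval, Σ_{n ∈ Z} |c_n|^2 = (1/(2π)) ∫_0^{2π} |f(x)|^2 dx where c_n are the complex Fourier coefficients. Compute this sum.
Σ |c_n|^2 = 80

Parseval equates the L^2 energy of f (normalised by 1/(2π)) with the ℓ^2 sum of its Fourier coefficients: (1/(2π)) ∫_0^{2π} |f|^2 = Σ |c_n|^2.
Compute the left side: (1/(2π)) [∫_0^π 4^2 dx + ∫_π^{2π} (-12)^2 dx] = (1/(2π)) · (16π + 144π) = (16 + 144)/2 = 80.
So Σ_{n ∈ Z} |c_n|^2 = 80.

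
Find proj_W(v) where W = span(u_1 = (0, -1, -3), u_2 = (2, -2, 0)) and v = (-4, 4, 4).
proj_W(v) = (-64/19, 88/19, 72/19)

Set up U = [u_1 | ... | u_2] ∈ R^(3×2). The projector onto W = col(U) is P = U (U^T U)^(-1) U^T.
Compute U^T U =
  [10, 2]
  [2, 8],
and U^T v = (-16, -16).
Solve U^T U · c = U^T v for the coefficients: c = (-24/19, -32/19). The projection is proj_W(v) = U c.
Check: (v - proj_W(v)) · u_1 = 0  (should be 0).
Check: (v - proj_W(v)) · u_2 = 0  (should be 0).
Result: proj_W(v) = (-64/19, 88/19, 72/19).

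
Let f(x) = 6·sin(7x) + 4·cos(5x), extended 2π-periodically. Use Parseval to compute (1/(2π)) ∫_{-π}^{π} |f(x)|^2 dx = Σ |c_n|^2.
Σ |c_n|^2 = 26

Expand |f|^2 and use orthogonality of {sin(nx), cos(mx)} on [-π, π]:
  ∫_{-π}^{π} sin(nx)^2 dx = π, ∫ cos(mx)^2 dx = π, and cross terms integrate to 0.
So ∫_{-π}^{π} f(x)^2 dx = 6^2 · π + 4^2 · π = (36 + 16)π.
Divide by 2π: (36 + 16)/2 = 26.
By Parseval, this equals Σ |c_n|^2.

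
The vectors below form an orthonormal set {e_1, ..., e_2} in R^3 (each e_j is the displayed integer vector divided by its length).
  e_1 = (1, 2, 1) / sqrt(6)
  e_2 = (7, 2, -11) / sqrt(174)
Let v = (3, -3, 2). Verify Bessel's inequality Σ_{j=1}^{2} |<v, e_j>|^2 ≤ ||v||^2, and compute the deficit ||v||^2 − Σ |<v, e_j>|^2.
Σ |<v, e_j>|^2 = 13/29; ||v||^2 = 22; deficit = 625/29

Write each e_j = u_j / sqrt(<u_j, u_j>) where u_j is the displayed integer vector. Then <v, e_j> = <v, u_j> / sqrt(<u_j, u_j>), so |<v, e_j>|^2 = <v, u_j>^2 / <u_j, u_j>.
Coefficients: <v, e_1> = -1/sqrt(6), <v, e_2> = -7/sqrt(174).
Square and sum: Σ |<v, e_j>|^2 = 13/29.
Compute ||v||^2 = v·v = 22.
Deficit = 22 − 13/29 = 625/29 ≥ 0, confirming Bessel's inequality. (The deficit equals ||v − Σ <v,e_j> e_j||^2, the squared distance from v to span{e_j}.)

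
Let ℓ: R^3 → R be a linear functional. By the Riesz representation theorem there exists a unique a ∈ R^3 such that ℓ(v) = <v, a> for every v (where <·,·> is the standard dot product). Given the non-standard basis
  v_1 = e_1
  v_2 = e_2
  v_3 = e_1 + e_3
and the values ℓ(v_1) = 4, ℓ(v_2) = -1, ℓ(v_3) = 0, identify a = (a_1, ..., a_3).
a = (4, -1, -4)

Write a = (a_1, ..., a_3) in the standard basis. For each basis vector v_i, ℓ(v_i) = <v_i, a> is a linear equation in the a_j's. Collect the n equations into a matrix system V a = ℓ, where row i of V is v_i (expressed in the standard basis). Since V is invertible (lower-triangular with 1s on the diagonal, up to permutation), solve by back-substitution:
  V =
[[1, 0, 0],
 [0, 1, 0],
 [1, 0, 1]]
  V a = (4, -1, 0)
Solving gives a = (4, -1, -4).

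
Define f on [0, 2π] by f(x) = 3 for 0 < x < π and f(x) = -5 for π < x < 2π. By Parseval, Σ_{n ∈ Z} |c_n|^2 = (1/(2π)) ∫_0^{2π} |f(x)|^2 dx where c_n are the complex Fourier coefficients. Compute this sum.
Σ |c_n|^2 = 17

Parseval equates the L^2 energy of f (normalised by 1/(2π)) with the ℓ^2 sum of its Fourier coefficients: (1/(2π)) ∫_0^{2π} |f|^2 = Σ |c_n|^2.
Compute the left side: (1/(2π)) [∫_0^π 3^2 dx + ∫_π^{2π} (-5)^2 dx] = (1/(2π)) · (9π + 25π) = (9 + 25)/2 = 17.
So Σ_{n ∈ Z} |c_n|^2 = 17.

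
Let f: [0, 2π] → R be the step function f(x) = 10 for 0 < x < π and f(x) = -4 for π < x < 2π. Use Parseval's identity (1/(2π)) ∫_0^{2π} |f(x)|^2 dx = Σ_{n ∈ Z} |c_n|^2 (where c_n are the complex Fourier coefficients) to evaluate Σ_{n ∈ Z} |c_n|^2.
Σ |c_n|^2 = 58

Parseval equates the L^2 energy of f (normalised by 1/(2π)) with the ℓ^2 sum of its Fourier coefficients: (1/(2π)) ∫_0^{2π} |f|^2 = Σ |c_n|^2.
Compute the left side: (1/(2π)) [∫_0^π 10^2 dx + ∫_π^{2π} (-4)^2 dx] = (1/(2π)) · (100π + 16π) = (100 + 16)/2 = 58.
So Σ_{n ∈ Z} |c_n|^2 = 58.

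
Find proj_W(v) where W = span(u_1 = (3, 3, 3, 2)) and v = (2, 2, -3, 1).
proj_W(v) = (15/31, 15/31, 15/31, 10/31)

Set up U = [u_1 | ... | u_1] ∈ R^(4×1). The projector onto W = col(U) is P = U (U^T U)^(-1) U^T.
Compute U^T U =
  [31],
and U^T v = (5).
Solve U^T U · c = U^T v for the coefficients: c = (5/31). The projection is proj_W(v) = U c.
Check: (v - proj_W(v)) · u_1 = 0  (should be 0).
Result: proj_W(v) = (15/31, 15/31, 15/31, 10/31).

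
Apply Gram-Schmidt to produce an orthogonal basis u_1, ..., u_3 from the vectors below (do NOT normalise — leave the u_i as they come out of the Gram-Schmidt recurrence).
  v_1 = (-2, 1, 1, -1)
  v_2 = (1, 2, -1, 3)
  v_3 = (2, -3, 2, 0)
Orthogonal basis:
  u_1 = (-2, 1, 1, -1)
  u_2 = (-1/7, 18/7, -3/7, 17/7)
  u_3 = (42/89, -44/89, 215/89, 87/89)

Apply the Gram-Schmidt recurrence
  u_1 = v_1
  u_i = v_i − Σ_{j<i} ((v_i · u_j) / (u_j · u_j)) · u_j.

Step by step this gives:
  u_1 = (-2, 1, 1, -1)
  u_2 = (-1/7, 18/7, -3/7, 17/7)
  u_3 = (42/89, -44/89, 215/89, 87/89)

Orthogonality check:
  u_2 · u_1 = 0 (should be 0)
  u_3 · u_1 = 0 (should be 0)
  u_3 · u_2 = 0 (should be 0)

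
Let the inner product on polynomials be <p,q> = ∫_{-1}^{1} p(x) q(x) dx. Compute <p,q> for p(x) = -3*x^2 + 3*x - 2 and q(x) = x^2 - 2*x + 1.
<p,q> = -188/15

Expand the product: p(x)·q(x) = -3*x^4 + 9*x^3 - 11*x^2 + 7*x - 2.
∫_{-1}^{1} of each monomial x^k gives [2/(k+1) if k even, 0 if k odd]. Integrating term-by-term (or equivalently evaluating the antiderivative F(x) = -3*x^5/5 + 9*x^4/4 - 11*x^3/3 + 7*x^2/2 - 2*x at the endpoints):
  F(1) − F(−1) = -31/60 − (721/60) = -188/15.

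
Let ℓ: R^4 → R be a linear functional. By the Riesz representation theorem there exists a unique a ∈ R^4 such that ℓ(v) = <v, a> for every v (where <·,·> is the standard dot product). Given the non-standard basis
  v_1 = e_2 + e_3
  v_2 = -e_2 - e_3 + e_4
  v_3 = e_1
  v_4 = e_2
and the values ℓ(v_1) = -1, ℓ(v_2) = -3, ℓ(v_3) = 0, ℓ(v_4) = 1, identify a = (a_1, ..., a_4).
a = (0, 1, -2, -4)

Write a = (a_1, ..., a_4) in the standard basis. For each basis vector v_i, ℓ(v_i) = <v_i, a> is a linear equation in the a_j's. Collect the n equations into a matrix system V a = ℓ, where row i of V is v_i (expressed in the standard basis). Since V is invertible (lower-triangular with 1s on the diagonal, up to permutation), solve by back-substitution:
  V =
[[0, 1, 1, 0],
 [0, -1, -1, 1],
 [1, 0, 0, 0],
 [0, 1, 0, 0]]
  V a = (-1, -3, 0, 1)
Solving gives a = (0, 1, -2, -4).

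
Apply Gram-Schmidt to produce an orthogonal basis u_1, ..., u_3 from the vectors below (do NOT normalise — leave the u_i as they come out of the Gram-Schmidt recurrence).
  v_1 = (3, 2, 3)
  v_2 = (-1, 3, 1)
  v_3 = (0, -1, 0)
Orthogonal basis:
  u_1 = (3, 2, 3)
  u_2 = (-20/11, 27/11, 2/11)
  u_3 = (-21/103, -18/103, 33/103)

Apply the Gram-Schmidt recurrence
  u_1 = v_1
  u_i = v_i − Σ_{j<i} ((v_i · u_j) / (u_j · u_j)) · u_j.

Step by step this gives:
  u_1 = (3, 2, 3)
  u_2 = (-20/11, 27/11, 2/11)
  u_3 = (-21/103, -18/103, 33/103)

Orthogonality check:
  u_2 · u_1 = 0 (should be 0)
  u_3 · u_1 = 0 (should be 0)
  u_3 · u_2 = 0 (should be 0)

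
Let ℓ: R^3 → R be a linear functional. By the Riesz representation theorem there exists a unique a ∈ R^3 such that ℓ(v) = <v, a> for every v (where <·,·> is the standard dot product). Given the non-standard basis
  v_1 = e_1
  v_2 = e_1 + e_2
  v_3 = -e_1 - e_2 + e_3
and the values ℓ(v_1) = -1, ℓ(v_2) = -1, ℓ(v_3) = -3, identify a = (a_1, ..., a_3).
a = (-1, 0, -4)

Write a = (a_1, ..., a_3) in the standard basis. For each basis vector v_i, ℓ(v_i) = <v_i, a> is a linear equation in the a_j's. Collect the n equations into a matrix system V a = ℓ, where row i of V is v_i (expressed in the standard basis). Since V is invertible (lower-triangular with 1s on the diagonal, up to permutation), solve by back-substitution:
  V =
[[1, 0, 0],
 [1, 1, 0],
 [-1, -1, 1]]
  V a = (-1, -1, -3)
Solving gives a = (-1, 0, -4).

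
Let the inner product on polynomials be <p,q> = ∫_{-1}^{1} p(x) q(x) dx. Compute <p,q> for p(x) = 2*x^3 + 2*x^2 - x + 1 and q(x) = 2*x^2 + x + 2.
<p,q> = 146/15

Expand the product: p(x)·q(x) = 4*x^5 + 6*x^4 + 4*x^3 + 5*x^2 - x + 2.
∫_{-1}^{1} of each monomial x^k gives [2/(k+1) if k even, 0 if k odd]. Integrating term-by-term (or equivalently evaluating the antiderivative F(x) = 2*x^6/3 + 6*x^5/5 + x^4 + 5*x^3/3 - x^2/2 + 2*x at the endpoints):
  F(1) − F(−1) = 181/30 − (-37/10) = 146/15.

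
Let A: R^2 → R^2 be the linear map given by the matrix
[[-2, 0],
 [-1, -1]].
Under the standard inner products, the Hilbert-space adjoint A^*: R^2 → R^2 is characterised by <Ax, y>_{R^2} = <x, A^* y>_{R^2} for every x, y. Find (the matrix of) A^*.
A^* = A^T =
[[-2, -1],
 [0, -1]]

For real matrices with standard dot products, the defining identity <Ax, y> = <x, A^* y> gives (Ax)^T y = x^T (A^*) y, i.e. x^T A^T y = x^T (A^*) y. Since this holds for all x, y, we must have A^* = A^T. Therefore
A^* =
[[-2, -1],
 [0, -1]].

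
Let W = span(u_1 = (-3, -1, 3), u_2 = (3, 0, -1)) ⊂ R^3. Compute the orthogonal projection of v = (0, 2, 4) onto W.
proj_W(v) = (-12/23, -26/23, 56/23)

Set up U = [u_1 | ... | u_2] ∈ R^(3×2). The projector onto W = col(U) is P = U (U^T U)^(-1) U^T.
Compute U^T U =
  [19, -12]
  [-12, 10],
and U^T v = (10, -4).
Solve U^T U · c = U^T v for the coefficients: c = (26/23, 22/23). The projection is proj_W(v) = U c.
Check: (v - proj_W(v)) · u_1 = 0  (should be 0).
Check: (v - proj_W(v)) · u_2 = 0  (should be 0).
Result: proj_W(v) = (-12/23, -26/23, 56/23).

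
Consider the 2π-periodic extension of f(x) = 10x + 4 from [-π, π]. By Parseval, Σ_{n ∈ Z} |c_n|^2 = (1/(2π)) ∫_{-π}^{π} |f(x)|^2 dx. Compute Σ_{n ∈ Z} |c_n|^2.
Σ |c_n|^2 = 100π^2/3 + 16

Expand and integrate term by term over [-π, π]:
  ∫ (10x)^2 dx = 100·(2π^3/3); ∫ 2·10·(4)·x dx = 0 (odd integrand); ∫ 4^2 dx = 16·2π.
So (1/(2π)) ∫_{-π}^{π} (10x + 4)^2 dx = 100π^2/3 + 16 = 100π^2/3 + 16.
Parseval ⇒ Σ |c_n|^2 = 100π^2/3 + 16.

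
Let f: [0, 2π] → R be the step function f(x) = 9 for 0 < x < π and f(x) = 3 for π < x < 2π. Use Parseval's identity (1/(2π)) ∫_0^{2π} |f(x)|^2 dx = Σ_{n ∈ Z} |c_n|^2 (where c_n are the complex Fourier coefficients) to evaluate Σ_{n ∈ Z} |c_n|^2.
Σ |c_n|^2 = 45

Parseval equates the L^2 energy of f (normalised by 1/(2π)) with the ℓ^2 sum of its Fourier coefficients: (1/(2π)) ∫_0^{2π} |f|^2 = Σ |c_n|^2.
Compute the left side: (1/(2π)) [∫_0^π 9^2 dx + ∫_π^{2π} 3^2 dx] = (1/(2π)) · (81π + 9π) = (81 + 9)/2 = 45.
So Σ_{n ∈ Z} |c_n|^2 = 45.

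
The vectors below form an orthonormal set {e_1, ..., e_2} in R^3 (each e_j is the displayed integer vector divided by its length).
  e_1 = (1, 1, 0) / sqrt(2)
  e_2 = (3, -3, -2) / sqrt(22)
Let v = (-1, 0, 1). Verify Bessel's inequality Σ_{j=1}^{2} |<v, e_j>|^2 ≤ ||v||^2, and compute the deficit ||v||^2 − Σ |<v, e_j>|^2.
Σ |<v, e_j>|^2 = 18/11; ||v||^2 = 2; deficit = 4/11

Write each e_j = u_j / sqrt(<u_j, u_j>) where u_j is the displayed integer vector. Then <v, e_j> = <v, u_j> / sqrt(<u_j, u_j>), so |<v, e_j>|^2 = <v, u_j>^2 / <u_j, u_j>.
Coefficients: <v, e_1> = -1/sqrt(2), <v, e_2> = -5/sqrt(22).
Square and sum: Σ |<v, e_j>|^2 = 18/11.
Compute ||v||^2 = v·v = 2.
Deficit = 2 − 18/11 = 4/11 ≥ 0, confirming Bessel's inequality. (The deficit equals ||v − Σ <v,e_j> e_j||^2, the squared distance from v to span{e_j}.)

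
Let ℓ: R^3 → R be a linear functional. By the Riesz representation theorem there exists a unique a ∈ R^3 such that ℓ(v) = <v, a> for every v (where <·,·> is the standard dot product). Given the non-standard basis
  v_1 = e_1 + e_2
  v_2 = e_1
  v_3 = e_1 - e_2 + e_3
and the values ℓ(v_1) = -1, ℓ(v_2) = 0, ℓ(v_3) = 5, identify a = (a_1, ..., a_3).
a = (0, -1, 4)

Write a = (a_1, ..., a_3) in the standard basis. For each basis vector v_i, ℓ(v_i) = <v_i, a> is a linear equation in the a_j's. Collect the n equations into a matrix system V a = ℓ, where row i of V is v_i (expressed in the standard basis). Since V is invertible (lower-triangular with 1s on the diagonal, up to permutation), solve by back-substitution:
  V =
[[1, 1, 0],
 [1, 0, 0],
 [1, -1, 1]]
  V a = (-1, 0, 5)
Solving gives a = (0, -1, 4).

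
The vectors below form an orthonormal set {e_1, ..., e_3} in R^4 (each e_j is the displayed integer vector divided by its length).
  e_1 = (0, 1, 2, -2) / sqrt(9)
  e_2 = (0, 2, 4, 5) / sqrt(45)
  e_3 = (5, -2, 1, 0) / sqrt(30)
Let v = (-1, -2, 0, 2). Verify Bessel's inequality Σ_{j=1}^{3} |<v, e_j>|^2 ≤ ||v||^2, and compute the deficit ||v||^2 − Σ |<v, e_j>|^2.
Σ |<v, e_j>|^2 = 29/6; ||v||^2 = 9; deficit = 25/6

Write each e_j = u_j / sqrt(<u_j, u_j>) where u_j is the displayed integer vector. Then <v, e_j> = <v, u_j> / sqrt(<u_j, u_j>), so |<v, e_j>|^2 = <v, u_j>^2 / <u_j, u_j>.
Coefficients: <v, e_1> = -6/sqrt(9), <v, e_2> = 6/sqrt(45), <v, e_3> = -1/sqrt(30).
Square and sum: Σ |<v, e_j>|^2 = 29/6.
Compute ||v||^2 = v·v = 9.
Deficit = 9 − 29/6 = 25/6 ≥ 0, confirming Bessel's inequality. (The deficit equals ||v − Σ <v,e_j> e_j||^2, the squared distance from v to span{e_j}.)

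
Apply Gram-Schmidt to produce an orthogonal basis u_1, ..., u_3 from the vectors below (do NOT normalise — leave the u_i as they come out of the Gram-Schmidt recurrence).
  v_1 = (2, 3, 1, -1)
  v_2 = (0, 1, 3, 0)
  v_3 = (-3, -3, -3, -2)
Orthogonal basis:
  u_1 = (2, 3, 1, -1)
  u_2 = (-4/5, -1/5, 13/5, 2/5)
  u_3 = (-83/57, 1/19, -1/57, -158/57)

Apply the Gram-Schmidt recurrence
  u_1 = v_1
  u_i = v_i − Σ_{j<i} ((v_i · u_j) / (u_j · u_j)) · u_j.

Step by step this gives:
  u_1 = (2, 3, 1, -1)
  u_2 = (-4/5, -1/5, 13/5, 2/5)
  u_3 = (-83/57, 1/19, -1/57, -158/57)

Orthogonality check:
  u_2 · u_1 = 0 (should be 0)
  u_3 · u_1 = 0 (should be 0)
  u_3 · u_2 = 0 (should be 0)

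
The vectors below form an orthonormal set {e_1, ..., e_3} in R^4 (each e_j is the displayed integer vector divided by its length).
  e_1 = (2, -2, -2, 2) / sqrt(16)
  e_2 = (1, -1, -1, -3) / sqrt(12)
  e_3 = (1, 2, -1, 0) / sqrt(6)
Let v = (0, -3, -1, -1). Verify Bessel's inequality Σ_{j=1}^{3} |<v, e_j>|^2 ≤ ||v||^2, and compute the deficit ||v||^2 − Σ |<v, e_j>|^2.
Σ |<v, e_j>|^2 = 21/2; ||v||^2 = 11; deficit = 1/2

Write each e_j = u_j / sqrt(<u_j, u_j>) where u_j is the displayed integer vector. Then <v, e_j> = <v, u_j> / sqrt(<u_j, u_j>), so |<v, e_j>|^2 = <v, u_j>^2 / <u_j, u_j>.
Coefficients: <v, e_1> = 6/sqrt(16), <v, e_2> = 7/sqrt(12), <v, e_3> = -5/sqrt(6).
Square and sum: Σ |<v, e_j>|^2 = 21/2.
Compute ||v||^2 = v·v = 11.
Deficit = 11 − 21/2 = 1/2 ≥ 0, confirming Bessel's inequality. (The deficit equals ||v − Σ <v,e_j> e_j||^2, the squared distance from v to span{e_j}.)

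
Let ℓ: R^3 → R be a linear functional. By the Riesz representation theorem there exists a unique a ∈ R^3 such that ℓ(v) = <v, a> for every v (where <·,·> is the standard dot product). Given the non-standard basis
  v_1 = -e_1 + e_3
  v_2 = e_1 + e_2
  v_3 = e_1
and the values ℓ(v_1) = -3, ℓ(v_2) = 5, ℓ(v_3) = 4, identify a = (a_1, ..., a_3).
a = (4, 1, 1)

Write a = (a_1, ..., a_3) in the standard basis. For each basis vector v_i, ℓ(v_i) = <v_i, a> is a linear equation in the a_j's. Collect the n equations into a matrix system V a = ℓ, where row i of V is v_i (expressed in the standard basis). Since V is invertible (lower-triangular with 1s on the diagonal, up to permutation), solve by back-substitution:
  V =
[[-1, 0, 1],
 [1, 1, 0],
 [1, 0, 0]]
  V a = (-3, 5, 4)
Solving gives a = (4, 1, 1).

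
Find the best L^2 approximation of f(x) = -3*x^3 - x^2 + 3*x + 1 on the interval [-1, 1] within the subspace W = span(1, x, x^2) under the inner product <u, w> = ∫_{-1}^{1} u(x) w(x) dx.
g(x) = -x^2 + 6*x/5 + 1

The best approximation g ∈ W is the orthogonal projection of f onto W. Writing g = a_0 + a_1 x + a_2 x^2, the coefficients solve the normal equations G · a = b where
  G_{ij} = <φ_i, φ_j> and b_i = <f, φ_i>, with φ_0 = 1, φ_1 = x, φ_2 = x^2.
G =
  [2, 0, 2/3]
  [0, 2/3, 0]
  [2/3, 0, 2/5],
b = (4/3, 4/5, 4/15).
Solving gives a_0 = 1, a_1 = 6/5, a_2 = -1, so
  g(x) = -x^2 + 6*x/5 + 1.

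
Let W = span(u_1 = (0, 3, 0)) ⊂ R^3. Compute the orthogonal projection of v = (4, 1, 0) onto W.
proj_W(v) = (0, 1, 0)

Set up U = [u_1 | ... | u_1] ∈ R^(3×1). The projector onto W = col(U) is P = U (U^T U)^(-1) U^T.
Compute U^T U =
  [9],
and U^T v = (3).
Solve U^T U · c = U^T v for the coefficients: c = (1/3). The projection is proj_W(v) = U c.
Check: (v - proj_W(v)) · u_1 = 0  (should be 0).
Result: proj_W(v) = (0, 1, 0).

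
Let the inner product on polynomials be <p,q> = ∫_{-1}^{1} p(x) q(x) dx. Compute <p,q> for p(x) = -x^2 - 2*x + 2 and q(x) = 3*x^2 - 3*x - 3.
<p,q> = -16/5

Expand the product: p(x)·q(x) = -3*x^4 - 3*x^3 + 15*x^2 - 6.
∫_{-1}^{1} of each monomial x^k gives [2/(k+1) if k even, 0 if k odd]. Integrating term-by-term (or equivalently evaluating the antiderivative F(x) = -3*x^5/5 - 3*x^4/4 + 5*x^3 - 6*x at the endpoints):
  F(1) − F(−1) = -47/20 − (17/20) = -16/5.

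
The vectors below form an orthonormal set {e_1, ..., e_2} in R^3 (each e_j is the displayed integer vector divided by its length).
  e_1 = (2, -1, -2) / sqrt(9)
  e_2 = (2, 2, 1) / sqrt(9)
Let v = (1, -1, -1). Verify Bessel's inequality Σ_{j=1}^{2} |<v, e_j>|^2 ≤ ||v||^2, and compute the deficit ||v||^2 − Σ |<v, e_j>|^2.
Σ |<v, e_j>|^2 = 26/9; ||v||^2 = 3; deficit = 1/9

Write each e_j = u_j / sqrt(<u_j, u_j>) where u_j is the displayed integer vector. Then <v, e_j> = <v, u_j> / sqrt(<u_j, u_j>), so |<v, e_j>|^2 = <v, u_j>^2 / <u_j, u_j>.
Coefficients: <v, e_1> = 5/sqrt(9), <v, e_2> = -1/sqrt(9).
Square and sum: Σ |<v, e_j>|^2 = 26/9.
Compute ||v||^2 = v·v = 3.
Deficit = 3 − 26/9 = 1/9 ≥ 0, confirming Bessel's inequality. (The deficit equals ||v − Σ <v,e_j> e_j||^2, the squared distance from v to span{e_j}.)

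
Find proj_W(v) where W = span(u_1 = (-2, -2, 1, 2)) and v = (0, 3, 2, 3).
proj_W(v) = (-4/13, -4/13, 2/13, 4/13)

Set up U = [u_1 | ... | u_1] ∈ R^(4×1). The projector onto W = col(U) is P = U (U^T U)^(-1) U^T.
Compute U^T U =
  [13],
and U^T v = (2).
Solve U^T U · c = U^T v for the coefficients: c = (2/13). The projection is proj_W(v) = U c.
Check: (v - proj_W(v)) · u_1 = 0  (should be 0).
Result: proj_W(v) = (-4/13, -4/13, 2/13, 4/13).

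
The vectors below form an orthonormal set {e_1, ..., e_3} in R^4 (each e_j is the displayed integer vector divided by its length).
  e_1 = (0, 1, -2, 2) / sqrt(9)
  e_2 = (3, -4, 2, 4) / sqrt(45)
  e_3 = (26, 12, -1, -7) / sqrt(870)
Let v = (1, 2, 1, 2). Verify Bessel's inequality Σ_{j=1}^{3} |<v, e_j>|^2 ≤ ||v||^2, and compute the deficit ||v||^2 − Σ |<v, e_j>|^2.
Σ |<v, e_j>|^2 = 217/58; ||v||^2 = 10; deficit = 363/58

Write each e_j = u_j / sqrt(<u_j, u_j>) where u_j is the displayed integer vector. Then <v, e_j> = <v, u_j> / sqrt(<u_j, u_j>), so |<v, e_j>|^2 = <v, u_j>^2 / <u_j, u_j>.
Coefficients: <v, e_1> = 4/sqrt(9), <v, e_2> = 5/sqrt(45), <v, e_3> = 35/sqrt(870).
Square and sum: Σ |<v, e_j>|^2 = 217/58.
Compute ||v||^2 = v·v = 10.
Deficit = 10 − 217/58 = 363/58 ≥ 0, confirming Bessel's inequality. (The deficit equals ||v − Σ <v,e_j> e_j||^2, the squared distance from v to span{e_j}.)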